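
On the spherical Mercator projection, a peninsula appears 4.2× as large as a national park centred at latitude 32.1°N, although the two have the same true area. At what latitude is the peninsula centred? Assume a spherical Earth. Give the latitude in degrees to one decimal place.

Mercator areal scale is sec²φ, so apparent-area ratio = sec²φ₁ / sec²φ₂ = cos²φ₂ / cos²φ₁.
cos²φ₂ / cos²φ₁ = 4.2  ⇒  cos φ₁ = cos 32.1° / √4.2 = 0.8471/2.049 = 0.4134.
φ₁ = arccos(0.4134) ≈ 65.6°.

65.6°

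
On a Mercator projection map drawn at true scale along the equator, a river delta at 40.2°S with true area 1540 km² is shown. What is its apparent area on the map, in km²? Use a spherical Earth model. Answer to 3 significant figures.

2640 km²

Mercator is conformal, so the point scale is isotropic: h = k = sec φ = 1/cos φ.
Areal scale = k² = sec²φ = 1/cos²(40.2°) = 1/0.7638² = 1.714.
Apparent area = 1540 × 1.714 ≈ 2640 km².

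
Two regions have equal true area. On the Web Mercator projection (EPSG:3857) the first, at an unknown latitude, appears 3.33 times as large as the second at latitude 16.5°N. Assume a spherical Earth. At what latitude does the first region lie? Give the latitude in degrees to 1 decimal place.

58.3°

Mercator areal scale is sec²φ, so apparent-area ratio = sec²φ₁ / sec²φ₂ = cos²φ₂ / cos²φ₁.
cos²φ₂ / cos²φ₁ = 3.33  ⇒  cos φ₁ = cos 16.5° / √3.33 = 0.9588/1.825 = 0.5254.
φ₁ = arccos(0.5254) ≈ 58.3°.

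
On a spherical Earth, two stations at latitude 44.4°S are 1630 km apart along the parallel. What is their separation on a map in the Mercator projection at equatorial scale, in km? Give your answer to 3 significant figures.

2280 km

Mercator is conformal, so the point scale is isotropic: h = k = sec φ = 1/cos φ.
Along the parallel, k = sec 44.4° = 1/0.7145 = 1.400.
Map distance = 1630 × 1.400 ≈ 2280 km.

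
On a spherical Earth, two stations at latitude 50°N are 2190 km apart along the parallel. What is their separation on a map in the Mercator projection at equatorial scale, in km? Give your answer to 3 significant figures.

3410 km

The Mercator projection is conformal; its linear scale factor is the same in every direction and equals sec φ = 1/cos φ.
Along the parallel, k = sec 50° = 1/0.6428 = 1.556.
Map distance = 2190 × 1.556 ≈ 3410 km.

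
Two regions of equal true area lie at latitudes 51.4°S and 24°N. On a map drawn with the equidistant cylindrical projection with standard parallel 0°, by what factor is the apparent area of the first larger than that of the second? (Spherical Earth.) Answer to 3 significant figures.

For the equirectangular projection with φ₀ = 0 (plate carrée), h = 1 along meridians and k = sec φ along parallels.
Areal scale at 51.4°: h·k = 1.000 × 1.603 = 1.603.
Areal scale at 24°: h·k = 1.000 × 1.095 = 1.095.
Ratio = 1.603/1.095 ≈ 1.46.

1.46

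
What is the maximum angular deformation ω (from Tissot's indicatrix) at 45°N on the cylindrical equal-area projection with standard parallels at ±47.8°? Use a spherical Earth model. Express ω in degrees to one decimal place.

Cylindrical equal-area (φ₀ = 47.8°): h = cos φ / cos 47.8° along meridians, k = cos 47.8° / cos φ along parallels; h·k = 1.
At 45°: h = 1.053, k = 0.9500; principal scales a = 1.053, b = 0.9500.
sin(ω/2) = (a − b)/(a + b) = 0.1027/2.003 = 0.05129, so ω = 2 arcsin(0.05129) ≈ 5.9°.

5.9°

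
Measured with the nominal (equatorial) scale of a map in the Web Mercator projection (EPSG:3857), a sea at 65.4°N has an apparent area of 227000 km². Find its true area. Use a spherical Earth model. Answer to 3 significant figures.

Mercator is conformal, so the point scale is isotropic: h = k = sec φ = 1/cos φ.
Areal scale = k² = sec²φ = 1/cos²(65.4°) = 1/0.4163² = 5.771.
True area = apparent / (areal scale) = 227000 / 5.771 ≈ 39300 km².

39300 km²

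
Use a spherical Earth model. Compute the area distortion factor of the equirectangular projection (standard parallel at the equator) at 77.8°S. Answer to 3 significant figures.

Plate carrée maps x = Rλ, y = Rφ. The meridian scale is h = 1 and the parallel scale is k = 1/cos φ = sec φ.
Areal scale = h·k = 1 × sec φ; at 77.8°, h = 1.000, k = 4.732, so h·k = 4.732.

4.73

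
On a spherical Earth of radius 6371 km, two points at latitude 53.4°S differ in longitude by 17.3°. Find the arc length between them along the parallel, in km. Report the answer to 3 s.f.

Arc length along a parallel = R cos φ · Δλ (with Δλ in radians).
= 6371 × cos 53.4° × (17.3° × π/180) = 6371 × 0.5962 × 0.3019 ≈ 1150 km.

1150 km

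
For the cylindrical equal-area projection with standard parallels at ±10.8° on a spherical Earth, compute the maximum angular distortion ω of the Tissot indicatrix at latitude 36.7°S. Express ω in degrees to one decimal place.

23.1°

For cylindrical equal-area with standard parallel φ₀, h = cos φ / cos φ₀ and k = cos φ₀ / cos φ, so h·k = 1.
At 36.7°: h = 0.8162, k = 1.225; principal scales a = 1.225, b = 0.8162.
sin(ω/2) = (a − b)/(a + b) = 0.4089/2.041 = 0.2003, so ω = 2 arcsin(0.2003) ≈ 23.1°.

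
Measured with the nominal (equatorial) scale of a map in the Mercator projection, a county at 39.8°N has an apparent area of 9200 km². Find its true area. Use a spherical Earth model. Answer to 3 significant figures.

The Mercator projection is conformal; its linear scale factor is the same in every direction and equals sec φ = 1/cos φ.
Areal scale = k² = sec²φ = 1/cos²(39.8°) = 1/0.7683² = 1.694.
True area = apparent / (areal scale) = 9200 / 1.694 ≈ 5430 km².

5430 km²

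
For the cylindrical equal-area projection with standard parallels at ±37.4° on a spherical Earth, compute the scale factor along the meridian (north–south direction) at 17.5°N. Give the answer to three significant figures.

1.20

A cylindrical equal-area projection with standard parallel φ₀ has meridian scale h = cos φ / cos φ₀ and parallel scale k = cos φ₀ / cos φ (so areas are preserved, h·k = 1).
h = cos 17.5° / cos 37.4° = 0.9537/0.7944 = 1.201.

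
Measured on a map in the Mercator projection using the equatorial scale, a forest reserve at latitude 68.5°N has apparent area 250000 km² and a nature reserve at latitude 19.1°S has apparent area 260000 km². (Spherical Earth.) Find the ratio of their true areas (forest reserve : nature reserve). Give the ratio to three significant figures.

0.145

Mercator's areal exaggeration is sec²φ; hence true area = (apparent area) · cos²φ.
True area of forest reserve: 250000 × cos²(68.5°) = 250000 × 0.1343 = 33580 km².
True area of nature reserve: 260000 × cos²(19.1°) = 260000 × 0.8929 = 232200 km².
Ratio = 33580 / 232200 ≈ 0.145.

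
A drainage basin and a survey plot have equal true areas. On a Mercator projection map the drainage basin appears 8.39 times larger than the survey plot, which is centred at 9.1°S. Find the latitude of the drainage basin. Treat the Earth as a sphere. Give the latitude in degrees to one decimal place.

Mercator areal scale is sec²φ, so apparent-area ratio = sec²φ₁ / sec²φ₂ = cos²φ₂ / cos²φ₁.
cos²φ₂ / cos²φ₁ = 8.39  ⇒  cos φ₁ = cos 9.1° / √8.39 = 0.9874/2.897 = 0.3409.
φ₁ = arccos(0.3409) ≈ 70.1°.

70.1°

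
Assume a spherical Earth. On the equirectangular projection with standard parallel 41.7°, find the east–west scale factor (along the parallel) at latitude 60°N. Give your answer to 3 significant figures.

The equidistant cylindrical projection with φ₀ = 41.7° has h = 1 (meridians true) and k = cos φ₀ / cos φ along parallels.
k = cos 41.7° / cos 60° = 0.7466/0.5000 = 1.493.

1.49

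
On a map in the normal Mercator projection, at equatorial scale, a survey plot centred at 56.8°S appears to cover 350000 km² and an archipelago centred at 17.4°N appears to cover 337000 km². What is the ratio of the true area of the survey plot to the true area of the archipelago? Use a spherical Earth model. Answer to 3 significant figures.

0.342

Mercator's areal exaggeration is sec²φ; hence true area = (apparent area) · cos²φ.
True area of survey plot: 350000 × cos²(56.8°) = 350000 × 0.2998 = 104900 km².
True area of archipelago: 337000 × cos²(17.4°) = 337000 × 0.9106 = 306900 km².
Ratio = 104900 / 306900 ≈ 0.342.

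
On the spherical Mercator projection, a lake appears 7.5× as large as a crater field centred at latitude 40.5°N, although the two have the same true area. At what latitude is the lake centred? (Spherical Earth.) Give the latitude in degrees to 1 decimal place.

73.9°

Mercator areal scale is sec²φ, so apparent-area ratio = sec²φ₁ / sec²φ₂ = cos²φ₂ / cos²φ₁.
cos²φ₂ / cos²φ₁ = 7.5  ⇒  cos φ₁ = cos 40.5° / √7.5 = 0.7604/2.739 = 0.2777.
φ₁ = arccos(0.2777) ≈ 73.9°.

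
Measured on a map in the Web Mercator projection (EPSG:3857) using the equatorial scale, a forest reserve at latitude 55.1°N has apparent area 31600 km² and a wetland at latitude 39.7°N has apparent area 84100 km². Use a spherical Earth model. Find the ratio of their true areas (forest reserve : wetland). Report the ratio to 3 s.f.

Since Mercator area scale is 1/cos²φ, the true area equals the apparent area multiplied by cos²φ.
True area of forest reserve: 31600 × cos²(55.1°) = 31600 × 0.3274 = 10340 km².
True area of wetland: 84100 × cos²(39.7°) = 84100 × 0.5920 = 49790 km².
Ratio = 10340 / 49790 ≈ 0.208.

0.208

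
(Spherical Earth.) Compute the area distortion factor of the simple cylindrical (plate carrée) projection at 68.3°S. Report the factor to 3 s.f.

For the equirectangular projection with φ₀ = 0 (plate carrée), h = 1 along meridians and k = sec φ along parallels.
Areal scale = h·k = 1 × sec φ; at 68.3°, h = 1.000, k = 2.705, so h·k = 2.705.

2.70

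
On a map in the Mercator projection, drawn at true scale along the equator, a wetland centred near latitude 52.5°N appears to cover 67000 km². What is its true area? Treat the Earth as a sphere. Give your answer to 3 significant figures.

The Mercator projection is conformal; its linear scale factor is the same in every direction and equals sec φ = 1/cos φ.
Areal scale = k² = sec²φ = 1/cos²(52.5°) = 1/0.6088² = 2.698.
True area = apparent / (areal scale) = 67000 / 2.698 ≈ 24800 km².

24800 km²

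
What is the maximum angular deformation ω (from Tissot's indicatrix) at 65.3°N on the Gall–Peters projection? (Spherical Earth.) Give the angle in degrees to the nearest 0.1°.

57.7°

Gall–Peters is a cylindrical equal-area projection with standard parallels at ±45°. A cylindrical equal-area projection with standard parallel φ₀ has meridian scale h = cos φ / cos φ₀ and parallel scale k = cos φ₀ / cos φ (so areas are preserved, h·k = 1).
At 65.3°: h = 0.5910, k = 1.692; principal scales a = 1.692, b = 0.5910.
sin(ω/2) = (a − b)/(a + b) = 1.101/2.283 = 0.4823, so ω = 2 arcsin(0.4823) ≈ 57.7°.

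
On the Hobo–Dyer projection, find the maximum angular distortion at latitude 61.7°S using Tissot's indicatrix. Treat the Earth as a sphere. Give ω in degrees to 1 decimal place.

56.6°

The Hobo–Dyer projection is cylindrical equal-area with φ₀ = 37.5°. A cylindrical equal-area projection with standard parallel φ₀ has meridian scale h = cos φ / cos φ₀ and parallel scale k = cos φ₀ / cos φ (so areas are preserved, h·k = 1).
At 61.7°: h = 0.5976, k = 1.673; principal scales a = 1.673, b = 0.5976.
sin(ω/2) = (a − b)/(a + b) = 1.076/2.271 = 0.4737, so ω = 2 arcsin(0.4737) ≈ 56.6°.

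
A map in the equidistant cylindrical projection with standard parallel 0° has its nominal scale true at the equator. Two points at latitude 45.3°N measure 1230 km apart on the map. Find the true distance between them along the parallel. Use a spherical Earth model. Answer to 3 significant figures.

In the plate carrée (x = Rλ, y = Rφ), meridians are true-scale (h = 1) and parallels are stretched by k = sec φ.
Along the parallel at 45.3°, map distances are exaggerated by k = sec 45.3° = 1.422.
True distance = 1230 / 1.422 = 1230 × cos 45.3° ≈ 865 km.

865 km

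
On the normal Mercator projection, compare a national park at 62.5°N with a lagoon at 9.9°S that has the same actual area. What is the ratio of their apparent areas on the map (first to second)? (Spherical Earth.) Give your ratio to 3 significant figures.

Mercator areal scale is sec²φ.
At 62.5°: sec²(62.5°) = 1/0.4617² = 4.690.
At 9.9°: sec²(9.9°) = 1/0.9851² = 1.030.
Ratio = 4.690/1.030 = cos²(9.9°)/cos²(62.5°) ≈ 4.55.

4.55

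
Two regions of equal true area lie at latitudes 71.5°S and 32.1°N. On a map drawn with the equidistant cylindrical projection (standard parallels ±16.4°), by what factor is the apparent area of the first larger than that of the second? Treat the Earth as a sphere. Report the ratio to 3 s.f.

With standard parallel φ₀ = 16.4°, the equirectangular projection gives x = Rλ cos φ₀, y = Rφ, so h = 1 and k = cos 16.4° / cos φ.
Areal scale at 71.5°: h·k = 1.000 × 3.023 = 3.023.
Areal scale at 32.1°: h·k = 1.000 × 1.132 = 1.132.
Ratio = 3.023/1.132 ≈ 2.67.

2.67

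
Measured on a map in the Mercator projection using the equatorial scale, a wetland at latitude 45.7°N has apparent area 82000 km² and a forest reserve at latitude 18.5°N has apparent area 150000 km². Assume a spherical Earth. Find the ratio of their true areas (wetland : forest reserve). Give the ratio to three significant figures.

On Mercator the areal scale is sec²φ, so true area = apparent × cos²φ.
True area of wetland: 82000 × cos²(45.7°) = 82000 × 0.4878 = 40000 km².
True area of forest reserve: 150000 × cos²(18.5°) = 150000 × 0.8993 = 134900 km².
Ratio = 40000 / 134900 ≈ 0.297.

0.297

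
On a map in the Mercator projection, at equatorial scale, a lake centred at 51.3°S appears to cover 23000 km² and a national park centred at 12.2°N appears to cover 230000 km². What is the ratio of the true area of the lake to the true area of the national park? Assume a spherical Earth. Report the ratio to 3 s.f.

0.0409

Since Mercator area scale is 1/cos²φ, the true area equals the apparent area multiplied by cos²φ.
True area of lake: 23000 × cos²(51.3°) = 23000 × 0.3909 = 8991 km².
True area of national park: 230000 × cos²(12.2°) = 230000 × 0.9553 = 219700 km².
Ratio = 8991 / 219700 ≈ 0.0409.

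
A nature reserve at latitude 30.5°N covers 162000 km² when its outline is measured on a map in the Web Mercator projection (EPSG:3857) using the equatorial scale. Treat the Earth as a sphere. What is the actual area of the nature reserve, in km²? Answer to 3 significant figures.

120000 km²

The Mercator projection is conformal; its linear scale factor is the same in every direction and equals sec φ = 1/cos φ.
Areal scale = k² = sec²φ = 1/cos²(30.5°) = 1/0.8616² = 1.347.
True area = apparent / (areal scale) = 162000 / 1.347 ≈ 120000 km².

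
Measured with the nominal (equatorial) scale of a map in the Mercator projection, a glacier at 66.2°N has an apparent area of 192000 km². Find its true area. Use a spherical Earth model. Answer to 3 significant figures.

31300 km²

For Mercator, h = k = sec φ (a conformal cylindrical projection has a single point scale, 1/cos φ).
Areal scale = k² = sec²φ = 1/cos²(66.2°) = 1/0.4035² = 6.141.
True area = apparent / (areal scale) = 192000 / 6.141 ≈ 31300 km².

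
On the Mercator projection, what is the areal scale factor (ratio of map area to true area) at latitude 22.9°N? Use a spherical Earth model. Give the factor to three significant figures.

1.18

Mercator is conformal, so the point scale is isotropic: h = k = sec φ = 1/cos φ.
Areal scale = k² = sec²φ = 1/cos²(22.9°) = 1/0.9212² = 1.178.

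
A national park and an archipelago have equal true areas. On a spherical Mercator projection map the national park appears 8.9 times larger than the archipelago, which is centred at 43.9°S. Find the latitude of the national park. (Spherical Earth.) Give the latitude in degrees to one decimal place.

76.0°

For equal true areas on Mercator, apparent areas scale as sec²φ, so the ratio is cos²φ₂ / cos²φ₁.
cos²φ₂ / cos²φ₁ = 8.9  ⇒  cos φ₁ = cos 43.9° / √8.9 = 0.7206/2.983 = 0.2415.
φ₁ = arccos(0.2415) ≈ 76.0°.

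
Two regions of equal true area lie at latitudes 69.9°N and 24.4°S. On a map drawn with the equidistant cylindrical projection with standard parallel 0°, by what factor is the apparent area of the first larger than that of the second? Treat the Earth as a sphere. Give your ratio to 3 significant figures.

2.65

For the equirectangular projection with φ₀ = 0 (plate carrée), h = 1 along meridians and k = sec φ along parallels.
Areal scale at 69.9°: h·k = 1.000 × 2.910 = 2.910.
Areal scale at 24.4°: h·k = 1.000 × 1.098 = 1.098.
Ratio = 2.910/1.098 ≈ 2.65.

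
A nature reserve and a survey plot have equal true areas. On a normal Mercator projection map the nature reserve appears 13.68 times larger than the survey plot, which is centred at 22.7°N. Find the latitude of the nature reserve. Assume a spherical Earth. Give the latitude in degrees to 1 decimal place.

Mercator areal scale is sec²φ, so apparent-area ratio = sec²φ₁ / sec²φ₂ = cos²φ₂ / cos²φ₁.
cos²φ₂ / cos²φ₁ = 13.68  ⇒  cos φ₁ = cos 22.7° / √13.68 = 0.9225/3.699 = 0.2494.
φ₁ = arccos(0.2494) ≈ 75.6°.

75.6°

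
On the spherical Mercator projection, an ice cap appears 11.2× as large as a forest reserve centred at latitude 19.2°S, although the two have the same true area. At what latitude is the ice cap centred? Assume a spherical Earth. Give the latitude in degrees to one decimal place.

73.6°

On Mercator, (apparent₁)/(apparent₂) = sec²φ₁ / sec²φ₂ when true areas are equal.
cos²φ₂ / cos²φ₁ = 11.2  ⇒  cos φ₁ = cos 19.2° / √11.2 = 0.9444/3.347 = 0.2822.
φ₁ = arccos(0.2822) ≈ 73.6°.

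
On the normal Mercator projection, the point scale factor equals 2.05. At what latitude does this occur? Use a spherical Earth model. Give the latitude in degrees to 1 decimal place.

60.8°

Mercator scale is k = sec φ = 1/cos φ.
1/cos φ = 2.05  ⇒  cos φ = 0.4878  ⇒  φ = arccos(0.4878) ≈ 60.8°.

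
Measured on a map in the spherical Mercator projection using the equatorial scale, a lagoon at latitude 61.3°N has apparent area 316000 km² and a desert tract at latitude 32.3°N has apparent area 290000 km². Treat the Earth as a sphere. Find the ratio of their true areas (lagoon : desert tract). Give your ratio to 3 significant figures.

Since Mercator area scale is 1/cos²φ, the true area equals the apparent area multiplied by cos²φ.
True area of lagoon: 316000 × cos²(61.3°) = 316000 × 0.2306 = 72870 km².
True area of desert tract: 290000 × cos²(32.3°) = 290000 × 0.7145 = 207200 km².
Ratio = 72870 / 207200 ≈ 0.352.

0.352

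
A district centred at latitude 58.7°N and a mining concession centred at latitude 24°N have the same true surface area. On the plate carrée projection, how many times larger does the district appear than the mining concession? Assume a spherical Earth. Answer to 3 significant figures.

1.76

In the plate carrée (x = Rλ, y = Rφ), meridians are true-scale (h = 1) and parallels are stretched by k = sec φ.
Areal scale at 58.7°: h·k = 1.000 × 1.925 = 1.925.
Areal scale at 24°: h·k = 1.000 × 1.095 = 1.095.
Ratio = 1.925/1.095 ≈ 1.76.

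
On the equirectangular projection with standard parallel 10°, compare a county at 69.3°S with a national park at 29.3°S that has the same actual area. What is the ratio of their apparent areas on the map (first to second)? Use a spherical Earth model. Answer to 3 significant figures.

With standard parallel φ₀ = 10°, the equirectangular projection gives x = Rλ cos φ₀, y = Rφ, so h = 1 and k = cos 10° / cos φ.
Areal scale at 69.3°: h·k = 1.000 × 2.786 = 2.786.
Areal scale at 29.3°: h·k = 1.000 × 1.129 = 1.129.
Ratio = 2.786/1.129 ≈ 2.47.

2.47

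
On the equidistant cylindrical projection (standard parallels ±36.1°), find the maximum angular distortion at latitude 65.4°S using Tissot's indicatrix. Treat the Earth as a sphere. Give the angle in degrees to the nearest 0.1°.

The equidistant cylindrical projection with φ₀ = 36.1° has h = 1 (meridians true) and k = cos φ₀ / cos φ along parallels.
At 65.4°: h = 1.000, k = 1.941; principal scales a = 1.941, b = 1.000.
sin(ω/2) = (a − b)/(a + b) = 0.9410/2.941 = 0.3200, so ω = 2 arcsin(0.3200) ≈ 37.3°.

37.3°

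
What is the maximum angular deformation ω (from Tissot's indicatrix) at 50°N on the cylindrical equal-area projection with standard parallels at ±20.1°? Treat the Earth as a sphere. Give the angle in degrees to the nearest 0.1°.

Cylindrical equal-area (φ₀ = 20.1°): h = cos φ / cos 20.1° along meridians, k = cos 20.1° / cos φ along parallels; h·k = 1.
At 50°: h = 0.6845, k = 1.461; principal scales a = 1.461, b = 0.6845.
sin(ω/2) = (a − b)/(a + b) = 0.7765/2.145 = 0.3619, so ω = 2 arcsin(0.3619) ≈ 42.4°.

42.4°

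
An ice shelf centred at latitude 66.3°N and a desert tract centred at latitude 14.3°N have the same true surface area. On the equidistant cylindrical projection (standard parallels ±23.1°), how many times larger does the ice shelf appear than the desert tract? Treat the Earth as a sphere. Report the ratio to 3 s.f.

In the equirectangular projection with standard parallel φ₀ = 23.1° (x = Rλ cos φ₀, y = Rφ), meridians are true-scale (h = 1) and the parallel scale is k = cos φ₀ / cos φ.
Areal scale at 66.3°: h·k = 1.000 × 2.288 = 2.288.
Areal scale at 14.3°: h·k = 1.000 × 0.9492 = 0.9492.
Ratio = 2.288/0.9492 ≈ 2.41.

2.41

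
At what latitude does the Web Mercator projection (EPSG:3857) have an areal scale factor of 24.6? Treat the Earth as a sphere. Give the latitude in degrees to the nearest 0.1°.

Mercator areal scale is sec²φ.
sec²φ = 24.6  ⇒  cos²φ = 0.04065  ⇒  cos φ = 0.2016.
φ = arccos(0.2016) ≈ 78.4°.

78.4°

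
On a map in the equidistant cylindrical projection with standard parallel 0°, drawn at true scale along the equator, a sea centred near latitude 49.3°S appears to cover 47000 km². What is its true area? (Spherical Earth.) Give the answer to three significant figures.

30600 km²

In the plate carrée (x = Rλ, y = Rφ), meridians are true-scale (h = 1) and parallels are stretched by k = sec φ.
Areal scale = h·k = 1 × sec φ; at 49.3°, h = 1.000, k = 1.534, so h·k = 1.534.
True area = apparent / (areal scale) = 47000 / 1.534 ≈ 30600 km².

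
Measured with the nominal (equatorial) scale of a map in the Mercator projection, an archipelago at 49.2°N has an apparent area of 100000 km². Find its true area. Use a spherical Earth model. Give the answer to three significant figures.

42700 km²

For Mercator, h = k = sec φ (a conformal cylindrical projection has a single point scale, 1/cos φ).
Areal scale = k² = sec²φ = 1/cos²(49.2°) = 1/0.6534² = 2.342.
True area = apparent / (areal scale) = 100000 / 2.342 ≈ 42700 km².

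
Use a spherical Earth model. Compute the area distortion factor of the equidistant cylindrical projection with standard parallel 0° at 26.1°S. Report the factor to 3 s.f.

Plate carrée maps x = Rλ, y = Rφ. The meridian scale is h = 1 and the parallel scale is k = 1/cos φ = sec φ.
Areal scale = h·k = 1 × sec φ; at 26.1°, h = 1.000, k = 1.114, so h·k = 1.114.

1.11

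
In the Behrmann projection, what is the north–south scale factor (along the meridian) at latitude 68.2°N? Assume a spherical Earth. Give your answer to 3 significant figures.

Behrmann is a cylindrical equal-area projection with standard parallels at ±30°. For cylindrical equal-area with standard parallel φ₀, h = cos φ / cos φ₀ and k = cos φ₀ / cos φ, so h·k = 1.
h = cos 68.2° / cos 30° = 0.3714/0.8660 = 0.4288.

0.429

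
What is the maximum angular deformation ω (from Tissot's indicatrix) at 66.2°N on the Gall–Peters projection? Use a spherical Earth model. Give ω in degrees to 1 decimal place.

The Gall–Peters projection is cylindrical equal-area with φ₀ = 45°. Cylindrical equal-area (φ₀ = 45°): h = cos φ / cos 45° along meridians, k = cos 45° / cos φ along parallels; h·k = 1.
At 66.2°: h = 0.5707, k = 1.752; principal scales a = 1.752, b = 0.5707.
sin(ω/2) = (a − b)/(a + b) = 1.182/2.323 = 0.5086, so ω = 2 arcsin(0.5086) ≈ 61.1°.

61.1°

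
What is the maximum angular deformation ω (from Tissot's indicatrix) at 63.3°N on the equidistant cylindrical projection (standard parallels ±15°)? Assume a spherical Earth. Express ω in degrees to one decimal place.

42.8°

In the equirectangular projection with standard parallel φ₀ = 15° (x = Rλ cos φ₀, y = Rφ), meridians are true-scale (h = 1) and the parallel scale is k = cos φ₀ / cos φ.
At 63.3°: h = 1.000, k = 2.150; principal scales a = 2.150, b = 1.000.
sin(ω/2) = (a − b)/(a + b) = 1.150/3.150 = 0.3650, so ω = 2 arcsin(0.3650) ≈ 42.8°.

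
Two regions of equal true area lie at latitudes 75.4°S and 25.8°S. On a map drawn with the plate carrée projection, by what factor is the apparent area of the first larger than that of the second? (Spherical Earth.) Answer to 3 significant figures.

3.57

Plate carrée maps x = Rλ, y = Rφ. The meridian scale is h = 1 and the parallel scale is k = 1/cos φ = sec φ.
Areal scale at 75.4°: h·k = 1.000 × 3.967 = 3.967.
Areal scale at 25.8°: h·k = 1.000 × 1.111 = 1.111.
Ratio = 3.967/1.111 ≈ 3.57.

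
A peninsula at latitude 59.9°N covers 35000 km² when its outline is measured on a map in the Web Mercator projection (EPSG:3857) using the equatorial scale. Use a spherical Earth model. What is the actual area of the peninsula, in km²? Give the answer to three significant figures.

The Mercator projection is conformal; its linear scale factor is the same in every direction and equals sec φ = 1/cos φ.
Areal scale = k² = sec²φ = 1/cos²(59.9°) = 1/0.5015² = 3.976.
True area = apparent / (areal scale) = 35000 / 3.976 ≈ 8800 km².

8800 km²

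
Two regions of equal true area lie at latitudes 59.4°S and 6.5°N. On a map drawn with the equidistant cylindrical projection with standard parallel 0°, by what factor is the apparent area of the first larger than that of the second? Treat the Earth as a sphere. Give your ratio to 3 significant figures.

For the equirectangular projection with φ₀ = 0 (plate carrée), h = 1 along meridians and k = sec φ along parallels.
Areal scale at 59.4°: h·k = 1.000 × 1.964 = 1.964.
Areal scale at 6.5°: h·k = 1.000 × 1.006 = 1.006.
Ratio = 1.964/1.006 ≈ 1.95.

1.95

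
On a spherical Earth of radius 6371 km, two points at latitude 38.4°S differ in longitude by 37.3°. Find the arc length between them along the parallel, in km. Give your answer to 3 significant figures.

Arc length along a parallel = R cos φ · Δλ (with Δλ in radians).
= 6371 × cos 38.4° × (37.3° × π/180) = 6371 × 0.7837 × 0.6510 ≈ 3250 km.

3250 km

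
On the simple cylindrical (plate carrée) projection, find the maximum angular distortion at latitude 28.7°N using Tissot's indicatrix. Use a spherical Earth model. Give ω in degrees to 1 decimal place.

7.5°

Plate carrée maps x = Rλ, y = Rφ. The meridian scale is h = 1 and the parallel scale is k = 1/cos φ = sec φ.
At 28.7°: h = 1.000, k = 1.140; principal scales a = 1.140, b = 1.000.
sin(ω/2) = (a − b)/(a + b) = 0.1401/2.140 = 0.06545, so ω = 2 arcsin(0.06545) ≈ 7.5°.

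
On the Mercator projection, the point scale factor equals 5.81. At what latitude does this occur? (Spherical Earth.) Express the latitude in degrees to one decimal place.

Mercator scale is k = sec φ = 1/cos φ.
1/cos φ = 5.81  ⇒  cos φ = 0.1721  ⇒  φ = arccos(0.1721) ≈ 80.1°.

80.1°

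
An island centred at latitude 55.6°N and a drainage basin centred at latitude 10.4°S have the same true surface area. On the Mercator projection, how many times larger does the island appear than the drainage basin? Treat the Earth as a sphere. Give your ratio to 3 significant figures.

Mercator areal scale is sec²φ.
At 55.6°: sec²(55.6°) = 1/0.5650² = 3.133.
At 10.4°: sec²(10.4°) = 1/0.9836² = 1.034.
Ratio = 3.133/1.034 = cos²(10.4°)/cos²(55.6°) ≈ 3.03.

3.03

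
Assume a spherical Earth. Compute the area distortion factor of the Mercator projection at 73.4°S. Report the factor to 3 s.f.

Mercator is conformal, so the point scale is isotropic: h = k = sec φ = 1/cos φ.
Areal scale = k² = sec²φ = 1/cos²(73.4°) = 1/0.2857² = 12.25.

12.3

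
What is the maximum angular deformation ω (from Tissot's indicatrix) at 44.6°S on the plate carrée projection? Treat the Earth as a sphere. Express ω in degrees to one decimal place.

19.4°

In the plate carrée (x = Rλ, y = Rφ), meridians are true-scale (h = 1) and parallels are stretched by k = sec φ.
At 44.6°: h = 1.000, k = 1.404; principal scales a = 1.404, b = 1.000.
sin(ω/2) = (a − b)/(a + b) = 0.4044/2.404 = 0.1682, so ω = 2 arcsin(0.1682) ≈ 19.4°.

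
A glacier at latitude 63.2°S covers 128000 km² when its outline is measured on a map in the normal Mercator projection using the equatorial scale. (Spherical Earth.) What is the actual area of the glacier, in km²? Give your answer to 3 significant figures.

26000 km²

Mercator is conformal, so the point scale is isotropic: h = k = sec φ = 1/cos φ.
Areal scale = k² = sec²φ = 1/cos²(63.2°) = 1/0.4509² = 4.919.
True area = apparent / (areal scale) = 128000 / 4.919 ≈ 26000 km².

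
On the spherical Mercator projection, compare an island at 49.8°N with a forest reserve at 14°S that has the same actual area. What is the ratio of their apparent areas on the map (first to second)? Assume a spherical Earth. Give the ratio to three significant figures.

2.26

On Mercator, area is exaggerated by sec²φ = 1/cos²φ.
At 49.8°: sec²(49.8°) = 1/0.6455² = 2.400.
At 14°: sec²(14°) = 1/0.9703² = 1.062.
Ratio = 2.400/1.062 = cos²(14°)/cos²(49.8°) ≈ 2.26.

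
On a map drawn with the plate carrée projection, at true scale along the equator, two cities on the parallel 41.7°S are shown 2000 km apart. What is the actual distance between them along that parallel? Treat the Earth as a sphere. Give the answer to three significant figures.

Plate carrée maps x = Rλ, y = Rφ. The meridian scale is h = 1 and the parallel scale is k = 1/cos φ = sec φ.
Along the parallel at 41.7°, map distances are exaggerated by k = sec 41.7° = 1.339.
True distance = 2000 / 1.339 = 2000 × cos 41.7° ≈ 1490 km.

1490 km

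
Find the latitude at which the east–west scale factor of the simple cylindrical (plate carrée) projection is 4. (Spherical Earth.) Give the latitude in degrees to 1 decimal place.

75.5°

Plate carrée: h = 1, k = sec φ along parallels.
sec φ = 4  ⇒  cos φ = 0.2500  ⇒  φ ≈ 75.5°.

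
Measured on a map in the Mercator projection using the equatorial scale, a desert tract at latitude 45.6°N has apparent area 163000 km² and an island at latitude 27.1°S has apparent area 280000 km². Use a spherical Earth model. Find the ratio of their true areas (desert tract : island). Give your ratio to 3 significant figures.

0.360

On Mercator the areal scale is sec²φ, so true area = apparent × cos²φ.
True area of desert tract: 163000 × cos²(45.6°) = 163000 × 0.4895 = 79790 km².
True area of island: 280000 × cos²(27.1°) = 280000 × 0.7925 = 221900 km².
Ratio = 79790 / 221900 ≈ 0.360.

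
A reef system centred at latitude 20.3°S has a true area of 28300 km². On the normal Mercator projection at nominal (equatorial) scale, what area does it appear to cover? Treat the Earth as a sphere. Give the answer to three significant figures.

The Mercator projection is conformal; its linear scale factor is the same in every direction and equals sec φ = 1/cos φ.
Areal scale = k² = sec²φ = 1/cos²(20.3°) = 1/0.9379² = 1.137.
Apparent area = 28300 × 1.137 ≈ 32200 km².

32200 km²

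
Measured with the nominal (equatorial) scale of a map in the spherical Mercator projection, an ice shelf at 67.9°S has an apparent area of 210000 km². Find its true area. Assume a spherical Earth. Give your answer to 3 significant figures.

Mercator is conformal, so the point scale is isotropic: h = k = sec φ = 1/cos φ.
Areal scale = k² = sec²φ = 1/cos²(67.9°) = 1/0.3762² = 7.065.
True area = apparent / (areal scale) = 210000 / 7.065 ≈ 29700 km².

29700 km²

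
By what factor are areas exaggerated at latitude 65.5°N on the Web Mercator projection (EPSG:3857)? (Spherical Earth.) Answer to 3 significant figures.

For Mercator, h = k = sec φ (a conformal cylindrical projection has a single point scale, 1/cos φ).
Areal scale = k² = sec²φ = 1/cos²(65.5°) = 1/0.4147² = 5.815.

5.81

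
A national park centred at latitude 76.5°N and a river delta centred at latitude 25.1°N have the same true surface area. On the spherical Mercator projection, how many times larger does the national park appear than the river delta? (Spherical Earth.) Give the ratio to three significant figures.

Mercator is conformal with k = sec φ, so areal scale = k² = sec²φ.
At 76.5°: sec²(76.5°) = 1/0.2334² = 18.35.
At 25.1°: sec²(25.1°) = 1/0.9056² = 1.219.
Ratio = 18.35/1.219 = cos²(25.1°)/cos²(76.5°) ≈ 15.0.

15.0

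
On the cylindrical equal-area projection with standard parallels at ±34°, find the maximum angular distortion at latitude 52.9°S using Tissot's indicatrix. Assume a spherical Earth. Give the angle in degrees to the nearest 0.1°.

35.8°

Cylindrical equal-area (φ₀ = 34°): h = cos φ / cos 34° along meridians, k = cos 34° / cos φ along parallels; h·k = 1.
At 52.9°: h = 0.7276, k = 1.374; principal scales a = 1.374, b = 0.7276.
sin(ω/2) = (a − b)/(a + b) = 0.6468/2.102 = 0.3077, so ω = 2 arcsin(0.3077) ≈ 35.8°.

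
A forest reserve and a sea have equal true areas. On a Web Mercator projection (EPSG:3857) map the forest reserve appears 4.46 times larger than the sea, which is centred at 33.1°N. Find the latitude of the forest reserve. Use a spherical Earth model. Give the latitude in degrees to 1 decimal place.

For equal true areas on Mercator, apparent areas scale as sec²φ, so the ratio is cos²φ₂ / cos²φ₁.
cos²φ₂ / cos²φ₁ = 4.46  ⇒  cos φ₁ = cos 33.1° / √4.46 = 0.8377/2.112 = 0.3967.
φ₁ = arccos(0.3967) ≈ 66.6°.

66.6°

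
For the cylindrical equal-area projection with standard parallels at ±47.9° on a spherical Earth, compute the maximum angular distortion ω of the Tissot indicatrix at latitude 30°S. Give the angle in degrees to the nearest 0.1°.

For cylindrical equal-area with standard parallel φ₀, h = cos φ / cos φ₀ and k = cos φ₀ / cos φ, so h·k = 1.
At 30°: h = 1.292, k = 0.7741; principal scales a = 1.292, b = 0.7741.
sin(ω/2) = (a − b)/(a + b) = 0.5176/2.066 = 0.2506, so ω = 2 arcsin(0.2506) ≈ 29.0°.

29.0°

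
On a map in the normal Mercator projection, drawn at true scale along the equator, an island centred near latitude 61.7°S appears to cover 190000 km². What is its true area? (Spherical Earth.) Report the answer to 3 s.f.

42700 km²

For Mercator, h = k = sec φ (a conformal cylindrical projection has a single point scale, 1/cos φ).
Areal scale = k² = sec²φ = 1/cos²(61.7°) = 1/0.4741² = 4.449.
True area = apparent / (areal scale) = 190000 / 4.449 ≈ 42700 km².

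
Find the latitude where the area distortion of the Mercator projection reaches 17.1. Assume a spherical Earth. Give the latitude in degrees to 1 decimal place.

76.0°

Mercator areal scale is sec²φ.
sec²φ = 17.1  ⇒  cos²φ = 0.05848  ⇒  cos φ = 0.2418.
φ = arccos(0.2418) ≈ 76.0°.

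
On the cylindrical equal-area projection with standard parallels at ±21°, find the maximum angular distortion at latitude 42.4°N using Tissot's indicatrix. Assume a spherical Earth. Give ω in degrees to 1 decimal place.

For cylindrical equal-area with standard parallel φ₀, h = cos φ / cos φ₀ and k = cos φ₀ / cos φ, so h·k = 1.
At 42.4°: h = 0.7910, k = 1.264; principal scales a = 1.264, b = 0.7910.
sin(ω/2) = (a − b)/(a + b) = 0.4732/2.055 = 0.2303, so ω = 2 arcsin(0.2303) ≈ 26.6°.

26.6°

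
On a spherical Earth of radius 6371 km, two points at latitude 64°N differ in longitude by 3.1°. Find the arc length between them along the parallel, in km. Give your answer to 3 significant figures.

151 km

Arc length along a parallel = R cos φ · Δλ (with Δλ in radians).
= 6371 × cos 64° × (3.1° × π/180) = 6371 × 0.4384 × 0.05411 ≈ 151 km.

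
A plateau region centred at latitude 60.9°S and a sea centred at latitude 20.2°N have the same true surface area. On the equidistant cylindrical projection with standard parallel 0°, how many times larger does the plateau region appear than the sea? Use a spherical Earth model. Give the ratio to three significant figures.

In the plate carrée (x = Rλ, y = Rφ), meridians are true-scale (h = 1) and parallels are stretched by k = sec φ.
Areal scale at 60.9°: h·k = 1.000 × 2.056 = 2.056.
Areal scale at 20.2°: h·k = 1.000 × 1.066 = 1.066.
Ratio = 2.056/1.066 ≈ 1.93.

1.93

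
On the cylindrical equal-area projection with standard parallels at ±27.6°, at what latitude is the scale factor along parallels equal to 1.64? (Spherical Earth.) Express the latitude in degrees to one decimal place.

A cylindrical equal-area projection with standard parallel φ₀ has meridian scale h = cos φ / cos φ₀ and parallel scale k = cos φ₀ / cos φ (so areas are preserved, h·k = 1).
k = cos φ₀ / cos φ = 1.64  ⇒  cos φ = cos 27.6° / 1.64 = 0.5404.
φ = arccos(0.5404) ≈ 57.3°.

57.3°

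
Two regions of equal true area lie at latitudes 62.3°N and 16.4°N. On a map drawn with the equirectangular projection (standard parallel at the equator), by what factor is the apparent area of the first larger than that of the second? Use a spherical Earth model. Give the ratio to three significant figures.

Plate carrée maps x = Rλ, y = Rφ. The meridian scale is h = 1 and the parallel scale is k = 1/cos φ = sec φ.
Areal scale at 62.3°: h·k = 1.000 × 2.151 = 2.151.
Areal scale at 16.4°: h·k = 1.000 × 1.042 = 1.042.
Ratio = 2.151/1.042 ≈ 2.06.

2.06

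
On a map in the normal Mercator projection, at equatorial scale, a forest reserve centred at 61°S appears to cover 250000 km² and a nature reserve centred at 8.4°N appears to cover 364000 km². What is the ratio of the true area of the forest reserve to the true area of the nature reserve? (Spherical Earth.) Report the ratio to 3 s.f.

0.165

On Mercator the areal scale is sec²φ, so true area = apparent × cos²φ.
True area of forest reserve: 250000 × cos²(61°) = 250000 × 0.2350 = 58760 km².
True area of nature reserve: 364000 × cos²(8.4°) = 364000 × 0.9787 = 356200 km².
Ratio = 58760 / 356200 ≈ 0.165.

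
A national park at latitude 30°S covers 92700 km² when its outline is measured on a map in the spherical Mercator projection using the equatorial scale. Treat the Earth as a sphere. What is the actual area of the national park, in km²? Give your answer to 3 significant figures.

For Mercator, h = k = sec φ (a conformal cylindrical projection has a single point scale, 1/cos φ).
Areal scale = k² = sec²φ = 1/cos²(30°) = 1/0.8660² = 1.333.
True area = apparent / (areal scale) = 92700 / 1.333 ≈ 69500 km².

69500 km²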